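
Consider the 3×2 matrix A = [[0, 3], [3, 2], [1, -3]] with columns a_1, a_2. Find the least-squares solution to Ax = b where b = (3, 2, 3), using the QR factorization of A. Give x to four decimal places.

x = (0.8815, 0.0616)

a_1 = (0, 3, 1); ‖a_1‖ = 3.1623, so q_1 = (0.0000, 0.9487, 0.3162).
q_1·a_2 = 0.0000·3 + 0.9487·2 + 0.3162·(-3) = 0.9487.
u_2 = a_2 − 0.9487·q_1 = (3.0000, 1.1000, -3.3000).
‖u_2‖ = 4.5935, so q_2 = (0.6531, 0.2395, -0.7184).
Qᵀb = (2.8460, 0.2830).
Back-substitute: x_2 = 0.2830/4.5935 = 0.0616.
x_1 = (2.8460 − 0.9487·0.0616)/3.1623 = 0.8815.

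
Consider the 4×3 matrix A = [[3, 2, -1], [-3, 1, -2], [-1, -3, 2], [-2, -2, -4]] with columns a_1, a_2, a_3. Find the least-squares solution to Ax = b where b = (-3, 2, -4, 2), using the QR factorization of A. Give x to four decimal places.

x = (-0.7859, 0.6202, -0.3475)

q_1 = a_1/‖a_1‖ = (3, -3, -1, -2)/4.7958 = (0.6255, -0.6255, -0.2085, -0.4170).
r_{12} = q_1·a_2 = 2.0851.
u_2 = a_2 − 2.0851·q_1 = (0.6957, 2.3043, -2.5652, -1.1304).
‖u_2‖ = 3.6949, so q_2 = (0.1883, 0.6237, -0.6943, -0.3059).
r_{13} = q_1·a_3 = 1.8766; r_{23} = q_2·a_3 = -1.6003.
u_3 = a_3 − 1.8766·q_1 + 1.6003·q_2 = (-1.8726, 0.1720, 1.2803, -3.7070).
‖u_3‖ = 4.3494, so q_3 = (-0.4305, 0.0395, 0.2944, -0.8523).
Qᵀb = (-3.1277, 2.8477, -1.5113).
Back-substitute: x_3 = -1.5113/4.3494 = -0.3475.
x_2 = (2.8477 + 1.6003·(-0.3475))/3.6949 = 0.6202.
x_1 = (-3.1277 − 2.0851·0.6202 − 1.8766·(-0.3475))/4.7958 = -0.7859.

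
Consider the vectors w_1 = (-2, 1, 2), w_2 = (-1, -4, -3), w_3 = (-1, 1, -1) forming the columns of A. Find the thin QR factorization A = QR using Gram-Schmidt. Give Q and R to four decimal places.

Q = [[-0.6667, -0.6391, -0.3835], [0.3333, -0.7158, 0.6136], [0.6667, -0.2812, -0.6903]], R = [[3.0000, -2.6667, 0.3333], [0.0000, 4.3461, 0.2045], [0.0000, 0.0000, 1.6873]]

e_1 = w_1/‖w_1‖ = (-2, 1, 2)/3.0000 = (-0.6667, 0.3333, 0.6667).
r_{12} = e_1·w_2 = -2.6667.
u_2 = w_2 + 2.6667·e_1 = (-2.7778, -3.1111, -1.2222).
‖u_2‖ = 4.3461, so e_2 = (-0.6391, -0.7158, -0.2812).
r_{13} = e_1·w_3 = 0.3333; r_{23} = e_2·w_3 = 0.2045.
u_3 = w_3 − 0.3333·e_1 − 0.2045·e_2 = (-0.6471, 1.0353, -1.1647).
‖u_3‖ = 1.6873, so e_3 = (-0.3835, 0.6136, -0.6903).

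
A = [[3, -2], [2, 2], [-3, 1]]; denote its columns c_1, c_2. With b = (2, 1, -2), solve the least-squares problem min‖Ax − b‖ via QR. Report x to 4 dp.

x = (0.6127, -0.1040)

c_1 = (3, 2, -3); ‖c_1‖ = 4.6904, so q_1 = (0.6396, 0.4264, -0.6396).
q_1·c_2 = 0.6396·(-2) + 0.4264·2 + (-0.6396)·1 = -1.0660.
u_2 = c_2 + 1.0660·q_1 = (-1.3182, 2.4545, 0.3182).
‖u_2‖ = 2.8042, so q_2 = (-0.4701, 0.8753, 0.1135).
Qᵀb = (2.9848, -0.2918).
Back-substitute: x_2 = -0.2918/2.8042 = -0.1040.
x_1 = (2.9848 + 1.0660·(-0.1040))/4.6904 = 0.6127.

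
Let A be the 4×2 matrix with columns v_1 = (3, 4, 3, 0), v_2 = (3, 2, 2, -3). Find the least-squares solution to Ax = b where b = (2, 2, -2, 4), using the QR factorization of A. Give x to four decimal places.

x = (0.9746, -1.0930)

v_1 = (3, 4, 3, 0); ‖v_1‖ = 5.8310, so q_1 = (0.5145, 0.6860, 0.5145, 0.0000).
q_1·v_2 = 0.5145·3 + 0.6860·2 + 0.5145·2 + 0.0000·(-3) = 3.9445.
u_2 = v_2 − 3.9445·q_1 = (0.9706, -0.7059, -0.0294, -3.0000).
‖u_2‖ = 3.2313, so q_2 = (0.3004, -0.2185, -0.0091, -0.9284).
Qᵀb = (1.3720, -3.5317).
Back-substitute: x_2 = -3.5317/3.2313 = -1.0930.
x_1 = (1.3720 − 3.9445·(-1.0930))/5.8310 = 0.9746.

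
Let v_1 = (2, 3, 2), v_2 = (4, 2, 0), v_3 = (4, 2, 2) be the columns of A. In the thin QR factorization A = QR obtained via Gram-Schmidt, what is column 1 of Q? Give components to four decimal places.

e_1 = (0.4851, 0.7276, 0.4851)

e_1 = v_1/‖v_1‖ = (2, 3, 2)/4.1231 = (0.4851, 0.7276, 0.4851).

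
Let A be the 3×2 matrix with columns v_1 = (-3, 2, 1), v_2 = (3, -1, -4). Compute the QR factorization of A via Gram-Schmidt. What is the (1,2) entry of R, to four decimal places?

v_1 = (-3, 2, 1); ‖v_1‖ = 3.7417, so q_1 = (-0.8018, 0.5345, 0.2673).
r_{12} = q_1·v_2 = -4.0089.

r_{12} = -4.0089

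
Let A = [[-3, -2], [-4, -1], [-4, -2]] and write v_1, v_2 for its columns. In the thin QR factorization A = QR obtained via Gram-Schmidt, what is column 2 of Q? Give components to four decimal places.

v_1 = (-3, -4, -4); ‖v_1‖ = 6.4031, so e_1 = (-0.4685, -0.6247, -0.6247).
e_1·v_2 = (-0.4685)·(-2) + (-0.6247)·(-1) + (-0.6247)·(-2) = 2.8111.
u_2 = v_2 − 2.8111·e_1 = (-0.6829, 0.7561, -0.2439).
‖u_2‖ = 1.0476, so e_2 = (-0.6519, 0.7217, -0.2328).

e_2 = (-0.6519, 0.7217, -0.2328)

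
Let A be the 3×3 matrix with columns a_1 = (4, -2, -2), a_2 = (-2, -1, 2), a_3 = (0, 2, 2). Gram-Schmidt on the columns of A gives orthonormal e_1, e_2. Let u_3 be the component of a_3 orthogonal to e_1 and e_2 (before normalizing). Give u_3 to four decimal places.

e_1 = a_1/‖a_1‖ = (4, -2, -2)/4.8990 = (0.8165, -0.4082, -0.4082).
r_{12} = e_1·a_2 = -2.0412.
u_2 = a_2 + 2.0412·e_1 = (-0.3333, -1.8333, 1.1667).
‖u_2‖ = 2.1985, so e_2 = (-0.1516, -0.8339, 0.5307).
r_{13} = e_1·a_3 = -1.6330; r_{23} = e_2·a_3 = -0.6065.
u_3 = a_3 + 1.6330·e_1 + 0.6065·e_2 = (1.2414, 0.8276, 1.6552).

u_3 = (1.2414, 0.8276, 1.6552)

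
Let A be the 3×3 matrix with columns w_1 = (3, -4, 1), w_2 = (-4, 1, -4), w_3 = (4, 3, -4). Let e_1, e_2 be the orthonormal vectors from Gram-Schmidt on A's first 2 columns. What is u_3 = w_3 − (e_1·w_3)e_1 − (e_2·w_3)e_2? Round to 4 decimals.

u_3 = (4.4541, 2.3755, -3.8603)

w_1 = (3, -4, 1); ‖w_1‖ = 5.0990, so e_1 = (0.5883, -0.7845, 0.1961).
e_1·w_2 = 0.5883·(-4) + (-0.7845)·1 + 0.1961·(-4) = -3.9223.
u_2 = w_2 + 3.9223·e_1 = (-1.6923, -2.0769, -3.2308).
‖u_2‖ = 4.1971, so e_2 = (-0.4032, -0.4949, -0.7698).
e_1·w_3 = 0.5883·4 + (-0.7845)·3 + 0.1961·(-4) = -0.7845; e_2·w_3 = (-0.4032)·4 + (-0.4949)·3 + (-0.7698)·(-4) = -0.0183.
u_3 = w_3 + 0.7845·e_1 + 0.0183·e_2 = (4.4541, 2.3755, -3.8603).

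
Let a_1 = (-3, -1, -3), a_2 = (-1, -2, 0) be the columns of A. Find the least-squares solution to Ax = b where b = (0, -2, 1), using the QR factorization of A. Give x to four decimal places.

x = (-0.3571, 1.1571)

a_1 = (-3, -1, -3); ‖a_1‖ = 4.3589, so q_1 = (-0.6882, -0.2294, -0.6882).
q_1·a_2 = (-0.6882)·(-1) + (-0.2294)·(-2) + (-0.6882)·0 = 1.1471.
u_2 = a_2 − 1.1471·q_1 = (-0.2105, -1.7368, 0.7895).
‖u_2‖ = 1.9194, so q_2 = (-0.1097, -0.9049, 0.4113).
Qᵀb = (-0.2294, 2.2211).
Back-substitute: x_2 = 2.2211/1.9194 = 1.1571.
x_1 = (-0.2294 − 1.1471·1.1571)/4.3589 = -0.3571.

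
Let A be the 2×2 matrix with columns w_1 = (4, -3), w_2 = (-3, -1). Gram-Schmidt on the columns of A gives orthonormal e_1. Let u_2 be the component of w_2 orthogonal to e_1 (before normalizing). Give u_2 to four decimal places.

w_1 = (4, -3); ‖w_1‖ = 5.0000, so e_1 = (0.8000, -0.6000).
e_1·w_2 = 0.8000·(-3) + (-0.6000)·(-1) = -1.8000.
u_2 = w_2 + 1.8000·e_1 = (-1.5600, -2.0800).

u_2 = (-1.5600, -2.0800)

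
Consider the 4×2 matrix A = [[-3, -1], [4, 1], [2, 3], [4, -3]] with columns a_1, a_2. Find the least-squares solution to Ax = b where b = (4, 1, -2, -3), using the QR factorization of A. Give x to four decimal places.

a_1 = (-3, 4, 2, 4); ‖a_1‖ = 6.7082, so e_1 = (-0.4472, 0.5963, 0.2981, 0.5963).
e_1·a_2 = (-0.4472)·(-1) + 0.5963·1 + 0.2981·3 + 0.5963·(-3) = 0.1491.
u_2 = a_2 − 0.1491·e_1 = (-0.9333, 0.9111, 2.9556, -3.0889).
‖u_2‖ = 4.4697, so e_2 = (-0.2088, 0.2038, 0.6612, -0.6911).
Qᵀb = (-3.5777, 0.1193).
Back-substitute: x_2 = 0.1193/4.4697 = 0.0267.
x_1 = (-3.5777 − 0.1491·0.0267)/6.7082 = -0.5339.

x = (-0.5339, 0.0267)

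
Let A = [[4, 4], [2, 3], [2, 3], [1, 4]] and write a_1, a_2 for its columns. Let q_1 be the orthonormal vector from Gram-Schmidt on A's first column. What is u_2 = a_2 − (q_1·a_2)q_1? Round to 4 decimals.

q_1 = a_1/‖a_1‖ = (4, 2, 2, 1)/5.0000 = (0.8000, 0.4000, 0.4000, 0.2000).
r_{12} = q_1·a_2 = 6.4000.
u_2 = a_2 − 6.4000·q_1 = (-1.1200, 0.4400, 0.4400, 2.7200).

u_2 = (-1.1200, 0.4400, 0.4400, 2.7200)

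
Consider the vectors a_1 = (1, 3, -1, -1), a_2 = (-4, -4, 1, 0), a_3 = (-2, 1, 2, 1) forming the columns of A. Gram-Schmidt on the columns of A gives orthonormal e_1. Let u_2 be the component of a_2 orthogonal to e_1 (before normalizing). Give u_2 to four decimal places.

u_2 = (-2.5833, 0.2500, -0.4167, -1.4167)

a_1 = (1, 3, -1, -1); ‖a_1‖ = 3.4641, so e_1 = (0.2887, 0.8660, -0.2887, -0.2887).
e_1·a_2 = 0.2887·(-4) + 0.8660·(-4) + (-0.2887)·1 + (-0.2887)·0 = -4.9075.
u_2 = a_2 + 4.9075·e_1 = (-2.5833, 0.2500, -0.4167, -1.4167).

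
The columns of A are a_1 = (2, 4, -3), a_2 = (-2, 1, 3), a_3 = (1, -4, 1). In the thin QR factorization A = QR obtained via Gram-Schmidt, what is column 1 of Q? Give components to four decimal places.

a_1 = (2, 4, -3); ‖a_1‖ = 5.3852, so e_1 = (0.3714, 0.7428, -0.5571).

e_1 = (0.3714, 0.7428, -0.5571)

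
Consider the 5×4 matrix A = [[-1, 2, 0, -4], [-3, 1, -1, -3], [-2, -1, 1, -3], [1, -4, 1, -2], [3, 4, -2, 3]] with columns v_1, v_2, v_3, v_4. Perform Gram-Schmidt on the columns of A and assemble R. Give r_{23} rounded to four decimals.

v_1 = (-1, -3, -2, 1, 3); ‖v_1‖ = 4.8990, so q_1 = (-0.2041, -0.6124, -0.4082, 0.2041, 0.6124).
q_1·v_2 = (-0.2041)·2 + (-0.6124)·1 + (-0.4082)·(-1) + 0.2041·(-4) + 0.6124·4 = 1.0206.
u_2 = v_2 − 1.0206·q_1 = (2.2083, 1.6250, -0.5833, -4.2083, 3.3750).
‖u_2‖ = 6.0793, so q_2 = (0.3633, 0.2673, -0.0960, -0.6922, 0.5552).
r_{23} = q_2·v_3 = -2.1658.

r_{23} = -2.1658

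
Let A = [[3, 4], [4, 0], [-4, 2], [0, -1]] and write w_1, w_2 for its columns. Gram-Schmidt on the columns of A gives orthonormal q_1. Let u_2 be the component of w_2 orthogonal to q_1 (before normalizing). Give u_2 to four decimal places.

q_1 = w_1/‖w_1‖ = (3, 4, -4, 0)/6.4031 = (0.4685, 0.6247, -0.6247, 0.0000).
r_{12} = q_1·w_2 = 0.6247.
u_2 = w_2 − 0.6247·q_1 = (3.7073, -0.3902, 2.3902, -1.0000).

u_2 = (3.7073, -0.3902, 2.3902, -1.0000)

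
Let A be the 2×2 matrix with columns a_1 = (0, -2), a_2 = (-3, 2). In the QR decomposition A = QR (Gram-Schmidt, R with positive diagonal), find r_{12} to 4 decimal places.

r_{12} = -2.0000

a_1 = (0, -2); ‖a_1‖ = 2.0000, so q_1 = (0.0000, -1.0000).
r_{12} = q_1·a_2 = -2.0000.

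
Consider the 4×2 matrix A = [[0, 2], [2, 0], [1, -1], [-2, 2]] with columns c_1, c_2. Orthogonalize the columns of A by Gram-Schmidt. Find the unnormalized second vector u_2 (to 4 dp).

u_2 = (2.0000, 1.1111, -0.4444, 0.8889)

c_1 = (0, 2, 1, -2); ‖c_1‖ = 3.0000, so e_1 = (0.0000, 0.6667, 0.3333, -0.6667).
e_1·c_2 = 0.0000·2 + 0.6667·0 + 0.3333·(-1) + (-0.6667)·2 = -1.6667.
u_2 = c_2 + 1.6667·e_1 = (2.0000, 1.1111, -0.4444, 0.8889).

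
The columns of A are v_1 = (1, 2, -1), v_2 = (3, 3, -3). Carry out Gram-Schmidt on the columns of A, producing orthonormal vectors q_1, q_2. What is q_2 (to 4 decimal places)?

q_2 = (0.5774, -0.5774, -0.5774)

q_1 = v_1/‖v_1‖ = (1, 2, -1)/2.4495 = (0.4082, 0.8165, -0.4082).
r_{12} = q_1·v_2 = 4.8990.
u_2 = v_2 − 4.8990·q_1 = (1.0000, -1.0000, -1.0000).
‖u_2‖ = 1.7321, so q_2 = (0.5774, -0.5774, -0.5774).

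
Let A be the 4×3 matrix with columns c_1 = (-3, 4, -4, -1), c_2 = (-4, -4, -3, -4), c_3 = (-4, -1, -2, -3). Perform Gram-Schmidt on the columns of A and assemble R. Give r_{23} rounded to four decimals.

r_{23} = 4.4501

c_1 = (-3, 4, -4, -1); ‖c_1‖ = 6.4807, so q_1 = (-0.4629, 0.6172, -0.6172, -0.1543).
q_1·c_2 = (-0.4629)·(-4) + 0.6172·(-4) + (-0.6172)·(-3) + (-0.1543)·(-4) = 1.8516.
u_2 = c_2 − 1.8516·q_1 = (-3.1429, -5.1429, -1.8571, -3.7143).
‖u_2‖ = 7.3193, so q_2 = (-0.4294, -0.7026, -0.2537, -0.5075).
r_{23} = q_2·c_3 = 4.4501.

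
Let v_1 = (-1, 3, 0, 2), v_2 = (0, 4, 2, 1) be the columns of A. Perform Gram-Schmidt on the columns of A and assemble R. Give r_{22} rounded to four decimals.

v_1 = (-1, 3, 0, 2); ‖v_1‖ = 3.7417, so e_1 = (-0.2673, 0.8018, 0.0000, 0.5345).
e_1·v_2 = (-0.2673)·0 + 0.8018·4 + 0.0000·2 + 0.5345·1 = 3.7417.
u_2 = v_2 − 3.7417·e_1 = (1.0000, 1.0000, 2.0000, -1.0000).
r_{22} = ‖u_2‖ = 2.6458.

r_{22} = 2.6458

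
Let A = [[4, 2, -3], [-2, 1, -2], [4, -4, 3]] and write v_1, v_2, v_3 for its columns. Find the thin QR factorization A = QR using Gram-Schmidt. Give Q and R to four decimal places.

v_1 = (4, -2, 4); ‖v_1‖ = 6.0000, so q_1 = (0.6667, -0.3333, 0.6667).
q_1·v_2 = 0.6667·2 + (-0.3333)·1 + 0.6667·(-4) = -1.6667.
u_2 = v_2 + 1.6667·q_1 = (3.1111, 0.4444, -2.8889).
‖u_2‖ = 4.2687, so q_2 = (0.7288, 0.1041, -0.6768).
q_1·v_3 = 0.6667·(-3) + (-0.3333)·(-2) + 0.6667·3 = 0.6667; q_2·v_3 = 0.7288·(-3) + 0.1041·(-2) + (-0.6768)·3 = -4.4249.
u_3 = v_3 − 0.6667·q_1 + 4.4249·q_2 = (-0.2195, -1.3171, -0.4390).
‖u_3‖ = 1.4056, so q_3 = (-0.1562, -0.9370, -0.3123).

Q = [[0.6667, 0.7288, -0.1562], [-0.3333, 0.1041, -0.9370], [0.6667, -0.6768, -0.3123]], R = [[6.0000, -1.6667, 0.6667], [0.0000, 4.2687, -4.4249], [0.0000, 0.0000, 1.4056]]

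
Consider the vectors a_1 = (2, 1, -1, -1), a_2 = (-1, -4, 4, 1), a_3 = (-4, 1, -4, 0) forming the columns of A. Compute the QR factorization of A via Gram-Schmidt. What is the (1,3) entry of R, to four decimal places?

e_1 = a_1/‖a_1‖ = (2, 1, -1, -1)/2.6458 = (0.7559, 0.3780, -0.3780, -0.3780).
r_{13} = e_1·a_3 = -1.1339.

r_{13} = -1.1339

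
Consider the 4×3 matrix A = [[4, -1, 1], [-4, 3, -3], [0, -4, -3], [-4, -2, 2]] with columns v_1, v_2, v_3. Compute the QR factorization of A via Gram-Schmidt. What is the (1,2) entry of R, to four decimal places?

v_1 = (4, -4, 0, -4); ‖v_1‖ = 6.9282, so e_1 = (0.5774, -0.5774, 0.0000, -0.5774).
r_{12} = e_1·v_2 = -1.1547.

r_{12} = -1.1547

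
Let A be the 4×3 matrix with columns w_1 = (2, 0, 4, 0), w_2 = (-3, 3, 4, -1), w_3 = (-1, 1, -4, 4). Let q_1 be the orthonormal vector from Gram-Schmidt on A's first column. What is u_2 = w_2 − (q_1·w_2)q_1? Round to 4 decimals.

w_1 = (2, 0, 4, 0); ‖w_1‖ = 4.4721, so q_1 = (0.4472, 0.0000, 0.8944, 0.0000).
q_1·w_2 = 0.4472·(-3) + 0.0000·3 + 0.8944·4 + 0.0000·(-1) = 2.2361.
u_2 = w_2 − 2.2361·q_1 = (-4.0000, 3.0000, 2.0000, -1.0000).

u_2 = (-4.0000, 3.0000, 2.0000, -1.0000)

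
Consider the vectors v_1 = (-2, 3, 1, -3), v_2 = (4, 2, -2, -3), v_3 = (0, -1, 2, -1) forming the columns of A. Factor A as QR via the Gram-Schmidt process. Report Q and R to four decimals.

Q = [[-0.4170, 0.7850, 0.2788], [0.6255, 0.2386, -0.4777], [0.2085, -0.3925, 0.7168], [-0.6255, -0.4156, -0.4246]], R = [[4.7958, 1.0426, 0.4170], [0.0000, 5.6492, -0.6080], [0.0000, 0.0000, 2.3359]]

v_1 = (-2, 3, 1, -3); ‖v_1‖ = 4.7958, so q_1 = (-0.4170, 0.6255, 0.2085, -0.6255).
q_1·v_2 = (-0.4170)·4 + 0.6255·2 + 0.2085·(-2) + (-0.6255)·(-3) = 1.0426.
u_2 = v_2 − 1.0426·q_1 = (4.4348, 1.3478, -2.2174, -2.3478).
‖u_2‖ = 5.6492, so q_2 = (0.7850, 0.2386, -0.3925, -0.4156).
q_1·v_3 = (-0.4170)·0 + 0.6255·(-1) + 0.2085·2 + (-0.6255)·(-1) = 0.4170; q_2·v_3 = 0.7850·0 + 0.2386·(-1) + (-0.3925)·2 + (-0.4156)·(-1) = -0.6080.
u_3 = v_3 − 0.4170·q_1 + 0.6080·q_2 = (0.6512, -1.1158, 1.6744, -0.9918).
‖u_3‖ = 2.3359, so q_3 = (0.2788, -0.4777, 0.7168, -0.4246).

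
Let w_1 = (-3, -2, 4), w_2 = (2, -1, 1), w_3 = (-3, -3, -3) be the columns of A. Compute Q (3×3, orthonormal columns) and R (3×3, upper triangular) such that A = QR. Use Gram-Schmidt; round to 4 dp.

Q = [[-0.5571, 0.8165, -0.1516], [-0.3714, -0.4082, -0.8339], [0.7428, 0.4082, -0.5307]], R = [[5.3852, 0.0000, 0.5571], [0.0000, 2.4495, -2.4495], [0.0000, 0.0000, 4.5486]]

w_1 = (-3, -2, 4); ‖w_1‖ = 5.3852, so q_1 = (-0.5571, -0.3714, 0.7428).
q_1·w_2 = (-0.5571)·2 + (-0.3714)·(-1) + 0.7428·1 = 0.0000.
u_2 = w_2 + 0.0000·q_1 = (2.0000, -1.0000, 1.0000).
‖u_2‖ = 2.4495, so q_2 = (0.8165, -0.4082, 0.4082).
q_1·w_3 = (-0.5571)·(-3) + (-0.3714)·(-3) + 0.7428·(-3) = 0.5571; q_2·w_3 = 0.8165·(-3) + (-0.4082)·(-3) + 0.4082·(-3) = -2.4495.
u_3 = w_3 − 0.5571·q_1 + 2.4495·q_2 = (-0.6897, -3.7931, -2.4138).
‖u_3‖ = 4.5486, so q_3 = (-0.1516, -0.8339, -0.5307).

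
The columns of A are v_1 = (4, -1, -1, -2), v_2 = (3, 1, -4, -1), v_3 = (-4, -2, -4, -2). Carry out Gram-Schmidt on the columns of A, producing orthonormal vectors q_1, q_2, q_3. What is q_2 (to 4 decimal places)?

v_1 = (4, -1, -1, -2); ‖v_1‖ = 4.6904, so q_1 = (0.8528, -0.2132, -0.2132, -0.4264).
q_1·v_2 = 0.8528·3 + (-0.2132)·1 + (-0.2132)·(-4) + (-0.4264)·(-1) = 3.6244.
u_2 = v_2 − 3.6244·q_1 = (-0.0909, 1.7727, -3.2273, 0.5455).
‖u_2‖ = 3.7234, so q_2 = (-0.0244, 0.4761, -0.8668, 0.1465).

q_2 = (-0.0244, 0.4761, -0.8668, 0.1465)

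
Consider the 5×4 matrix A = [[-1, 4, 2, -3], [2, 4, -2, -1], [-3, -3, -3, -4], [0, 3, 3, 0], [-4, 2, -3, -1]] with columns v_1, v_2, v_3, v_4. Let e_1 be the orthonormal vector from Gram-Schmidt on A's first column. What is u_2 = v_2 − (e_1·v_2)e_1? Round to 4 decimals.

u_2 = (4.1667, 3.6667, -2.5000, 3.0000, 2.6667)

e_1 = v_1/‖v_1‖ = (-1, 2, -3, 0, -4)/5.4772 = (-0.1826, 0.3651, -0.5477, 0.0000, -0.7303).
r_{12} = e_1·v_2 = 0.9129.
u_2 = v_2 − 0.9129·e_1 = (4.1667, 3.6667, -2.5000, 3.0000, 2.6667).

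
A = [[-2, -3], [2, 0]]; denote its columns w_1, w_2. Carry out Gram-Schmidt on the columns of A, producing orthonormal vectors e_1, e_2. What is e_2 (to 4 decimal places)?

e_2 = (-0.7071, -0.7071)

e_1 = w_1/‖w_1‖ = (-2, 2)/2.8284 = (-0.7071, 0.7071).
r_{12} = e_1·w_2 = 2.1213.
u_2 = w_2 − 2.1213·e_1 = (-1.5000, -1.5000).
‖u_2‖ = 2.1213, so e_2 = (-0.7071, -0.7071).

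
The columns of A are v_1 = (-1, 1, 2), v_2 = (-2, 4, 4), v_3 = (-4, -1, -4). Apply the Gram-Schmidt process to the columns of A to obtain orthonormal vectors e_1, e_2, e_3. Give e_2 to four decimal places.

e_2 = (0.1826, 0.9129, -0.3651)

e_1 = v_1/‖v_1‖ = (-1, 1, 2)/2.4495 = (-0.4082, 0.4082, 0.8165).
r_{12} = e_1·v_2 = 5.7155.
u_2 = v_2 − 5.7155·e_1 = (0.3333, 1.6667, -0.6667).
‖u_2‖ = 1.8257, so e_2 = (0.1826, 0.9129, -0.3651).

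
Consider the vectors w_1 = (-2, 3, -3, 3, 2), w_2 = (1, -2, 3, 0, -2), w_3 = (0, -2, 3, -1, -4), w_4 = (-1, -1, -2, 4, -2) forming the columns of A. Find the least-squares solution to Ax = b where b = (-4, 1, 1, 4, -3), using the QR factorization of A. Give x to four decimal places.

w_1 = (-2, 3, -3, 3, 2); ‖w_1‖ = 5.9161, so q_1 = (-0.3381, 0.5071, -0.5071, 0.5071, 0.3381).
q_1·w_2 = (-0.3381)·1 + 0.5071·(-2) + (-0.5071)·3 + 0.5071·0 + 0.3381·(-2) = -3.5496.
u_2 = w_2 + 3.5496·q_1 = (-0.2000, -0.2000, 1.2000, 1.8000, -0.8000).
‖u_2‖ = 2.3238, so q_2 = (-0.0861, -0.0861, 0.5164, 0.7746, -0.3443).
q_1·w_3 = (-0.3381)·0 + 0.5071·(-2) + (-0.5071)·3 + 0.5071·(-1) + 0.3381·(-4) = -4.3948; q_2·w_3 = (-0.0861)·0 + (-0.0861)·(-2) + 0.5164·3 + 0.7746·(-1) + (-0.3443)·(-4) = 2.3238.
u_3 = w_3 + 4.3948·q_1 − 2.3238·q_2 = (-1.2857, 0.4286, -0.4286, -0.5714, -1.7143).
‖u_3‖ = 2.2991, so q_3 = (-0.5592, 0.1864, -0.1864, -0.2485, -0.7456).
q_1·w_4 = (-0.3381)·(-1) + 0.5071·(-1) + (-0.5071)·(-2) + 0.5071·4 + 0.3381·(-2) = 2.1974; q_2·w_4 = (-0.0861)·(-1) + (-0.0861)·(-1) + 0.5164·(-2) + 0.7746·4 + (-0.3443)·(-2) = 2.9263; q_3·w_4 = (-0.5592)·(-1) + 0.1864·(-1) + (-0.1864)·(-2) + (-0.2485)·4 + (-0.7456)·(-2) = 1.2427.
u_4 = w_4 − 2.1974·q_1 − 2.9263·q_2 − 1.2427·q_3 = (0.6897, -2.0941, -2.1652, 0.9279, -0.8088).
‖u_4‖ = 3.3263, so q_4 = (0.2073, -0.6296, -0.6509, 0.2790, -0.2432).
Qᵀb = (2.3664, 4.9058, 3.4797, -0.2645).
Back-substitute: x_4 = -0.2645/3.3263 = -0.0795.
x_3 = (3.4797 − 1.2427·(-0.0795))/2.2991 = 1.5565.
x_2 = (4.9058 − 2.3238·1.5565 − 2.9263·(-0.0795))/2.3238 = 0.6548.
x_1 = (2.3664 + 3.5496·0.6548 + 4.3948·1.5565 − 2.1974·(-0.0795))/5.9161 = 1.9786.

x = (1.9786, 0.6548, 1.5565, -0.0795)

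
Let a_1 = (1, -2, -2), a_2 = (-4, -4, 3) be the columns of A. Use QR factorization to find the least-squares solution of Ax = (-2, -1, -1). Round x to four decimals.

x = (0.2740, 0.2329)

q_1 = a_1/‖a_1‖ = (1, -2, -2)/3.0000 = (0.3333, -0.6667, -0.6667).
r_{12} = q_1·a_2 = -0.6667.
u_2 = a_2 + 0.6667·q_1 = (-3.7778, -4.4444, 2.5556).
‖u_2‖ = 6.3683, so q_2 = (-0.5932, -0.6979, 0.4013).
Qᵀb = (0.6667, 1.4830).
Back-substitute: x_2 = 1.4830/6.3683 = 0.2329.
x_1 = (0.6667 + 0.6667·0.2329)/3.0000 = 0.2740.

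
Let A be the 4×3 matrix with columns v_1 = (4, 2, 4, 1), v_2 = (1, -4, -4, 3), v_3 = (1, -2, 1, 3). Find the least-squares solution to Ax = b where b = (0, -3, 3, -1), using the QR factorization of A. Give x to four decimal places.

v_1 = (4, 2, 4, 1); ‖v_1‖ = 6.0828, so e_1 = (0.6576, 0.3288, 0.6576, 0.1644).
e_1·v_2 = 0.6576·1 + 0.3288·(-4) + 0.6576·(-4) + 0.1644·3 = -2.7948.
u_2 = v_2 + 2.7948·e_1 = (2.8378, -3.0811, -2.1622, 3.4595).
‖u_2‖ = 5.8472, so e_2 = (0.4853, -0.5269, -0.3698, 0.5916).
e_1·v_3 = 0.6576·1 + 0.3288·(-2) + 0.6576·1 + 0.1644·3 = 1.1508; e_2·v_3 = 0.4853·1 + (-0.5269)·(-2) + (-0.3698)·1 + 0.5916·3 = 2.9444.
u_3 = v_3 − 1.1508·e_1 − 2.9444·e_2 = (-1.1858, -0.8269, 1.3320, 1.0688).
‖u_3‖ = 2.2375, so e_3 = (-0.5300, -0.3696, 0.5953, 0.4777).
Qᵀb = (0.8220, -0.1202, 2.4170).
Back-substitute: x_3 = 2.4170/2.2375 = 1.0802.
x_2 = (-0.1202 − 2.9444·1.0802)/5.8472 = -0.5645.
x_1 = (0.8220 + 2.7948·(-0.5645) − 1.1508·1.0802)/6.0828 = -0.3286.

x = (-0.3286, -0.5645, 1.0802)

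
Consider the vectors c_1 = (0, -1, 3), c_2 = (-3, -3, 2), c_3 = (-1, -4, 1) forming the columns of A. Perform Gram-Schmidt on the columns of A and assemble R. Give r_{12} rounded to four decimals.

r_{12} = 2.8460

c_1 = (0, -1, 3); ‖c_1‖ = 3.1623, so e_1 = (0.0000, -0.3162, 0.9487).
r_{12} = e_1·c_2 = 2.8460.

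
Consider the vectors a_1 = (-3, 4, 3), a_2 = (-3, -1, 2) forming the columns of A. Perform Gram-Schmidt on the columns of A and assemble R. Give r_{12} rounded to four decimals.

r_{12} = 1.8865

a_1 = (-3, 4, 3); ‖a_1‖ = 5.8310, so q_1 = (-0.5145, 0.6860, 0.5145).
r_{12} = q_1·a_2 = 1.8865.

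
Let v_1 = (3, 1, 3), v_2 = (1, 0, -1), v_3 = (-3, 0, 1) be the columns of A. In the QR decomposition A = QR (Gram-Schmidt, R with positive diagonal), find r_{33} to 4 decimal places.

r_{33} = 0.3244

v_1 = (3, 1, 3); ‖v_1‖ = 4.3589, so q_1 = (0.6882, 0.2294, 0.6882).
q_1·v_2 = 0.6882·1 + 0.2294·0 + 0.6882·(-1) = 0.0000.
u_2 = v_2 + 0.0000·q_1 = (1.0000, 0.0000, -1.0000).
‖u_2‖ = 1.4142, so q_2 = (0.7071, 0.0000, -0.7071).
q_1·v_3 = 0.6882·(-3) + 0.2294·0 + 0.6882·1 = -1.3765; q_2·v_3 = 0.7071·(-3) + 0.0000·0 + (-0.7071)·1 = -2.8284.
u_3 = v_3 + 1.3765·q_1 + 2.8284·q_2 = (-0.0526, 0.3158, -0.0526).
r_{33} = ‖u_3‖ = 0.3244.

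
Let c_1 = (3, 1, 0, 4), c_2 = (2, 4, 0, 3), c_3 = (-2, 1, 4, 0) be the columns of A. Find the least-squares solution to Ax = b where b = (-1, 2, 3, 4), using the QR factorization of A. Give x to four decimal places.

x = (0.6348, 0.1391, 0.9130)

c_1 = (3, 1, 0, 4); ‖c_1‖ = 5.0990, so q_1 = (0.5883, 0.1961, 0.0000, 0.7845).
q_1·c_2 = 0.5883·2 + 0.1961·4 + 0.0000·0 + 0.7845·3 = 4.3146.
u_2 = c_2 − 4.3146·q_1 = (-0.5385, 3.1538, 0.0000, -0.3846).
‖u_2‖ = 3.2225, so q_2 = (-0.1671, 0.9787, 0.0000, -0.1194).
q_1·c_3 = 0.5883·(-2) + 0.1961·1 + 0.0000·4 + 0.7845·0 = -0.9806; q_2·c_3 = (-0.1671)·(-2) + 0.9787·1 + 0.0000·4 + (-0.1194)·0 = 1.3129.
u_3 = c_3 + 0.9806·q_1 − 1.3129·q_2 = (-1.2037, -0.0926, 4.0000, 0.9259).
‖u_3‖ = 4.2796, so q_3 = (-0.2813, -0.0216, 0.9347, 0.2164).
Qᵀb = (2.9417, 1.6471, 3.9074).
Back-substitute: x_3 = 3.9074/4.2796 = 0.9130.
x_2 = (1.6471 − 1.3129·0.9130)/3.2225 = 0.1391.
x_1 = (2.9417 − 4.3146·0.1391 + 0.9806·0.9130)/5.0990 = 0.6348.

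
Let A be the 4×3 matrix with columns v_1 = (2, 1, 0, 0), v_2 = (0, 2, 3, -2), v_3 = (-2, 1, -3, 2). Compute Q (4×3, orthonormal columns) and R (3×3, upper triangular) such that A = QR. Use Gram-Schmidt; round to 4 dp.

e_1 = v_1/‖v_1‖ = (2, 1, 0, 0)/2.2361 = (0.8944, 0.4472, 0.0000, 0.0000).
r_{12} = e_1·v_2 = 0.8944.
u_2 = v_2 − 0.8944·e_1 = (-0.8000, 1.6000, 3.0000, -2.0000).
‖u_2‖ = 4.0249, so e_2 = (-0.1988, 0.3975, 0.7454, -0.4969).
r_{13} = e_1·v_3 = -1.3416; r_{23} = e_2·v_3 = -2.4348.
u_3 = v_3 + 1.3416·e_1 + 2.4348·e_2 = (-1.2840, 2.5679, -1.1852, 0.7901).
‖u_3‖ = 3.2049, so e_3 = (-0.4006, 0.8012, -0.3698, 0.2465).

Q = [[0.8944, -0.1988, -0.4006], [0.4472, 0.3975, 0.8012], [0.0000, 0.7454, -0.3698], [0.0000, -0.4969, 0.2465]], R = [[2.2361, 0.8944, -1.3416], [0.0000, 4.0249, -2.4348], [0.0000, 0.0000, 3.2049]]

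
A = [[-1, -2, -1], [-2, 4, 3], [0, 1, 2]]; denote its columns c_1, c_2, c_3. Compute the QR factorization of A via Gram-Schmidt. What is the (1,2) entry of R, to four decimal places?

c_1 = (-1, -2, 0); ‖c_1‖ = 2.2361, so e_1 = (-0.4472, -0.8944, 0.0000).
r_{12} = e_1·c_2 = -2.6833.

r_{12} = -2.6833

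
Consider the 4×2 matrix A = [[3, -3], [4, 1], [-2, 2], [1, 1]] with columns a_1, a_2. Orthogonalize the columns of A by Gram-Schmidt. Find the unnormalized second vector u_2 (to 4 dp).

a_1 = (3, 4, -2, 1); ‖a_1‖ = 5.4772, so q_1 = (0.5477, 0.7303, -0.3651, 0.1826).
q_1·a_2 = 0.5477·(-3) + 0.7303·1 + (-0.3651)·2 + 0.1826·1 = -1.4606.
u_2 = a_2 + 1.4606·q_1 = (-2.2000, 2.0667, 1.4667, 1.2667).

u_2 = (-2.2000, 2.0667, 1.4667, 1.2667)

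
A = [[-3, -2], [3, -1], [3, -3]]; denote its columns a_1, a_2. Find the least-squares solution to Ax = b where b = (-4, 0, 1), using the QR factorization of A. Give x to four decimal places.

a_1 = (-3, 3, 3); ‖a_1‖ = 5.1962, so e_1 = (-0.5774, 0.5774, 0.5774).
e_1·a_2 = (-0.5774)·(-2) + 0.5774·(-1) + 0.5774·(-3) = -1.1547.
u_2 = a_2 + 1.1547·e_1 = (-2.6667, -0.3333, -2.3333).
‖u_2‖ = 3.5590, so e_2 = (-0.7493, -0.0937, -0.6556).
Qᵀb = (2.8868, 2.3415).
Back-substitute: x_2 = 2.3415/3.5590 = 0.6579.
x_1 = (2.8868 + 1.1547·0.6579)/5.1962 = 0.7018.

x = (0.7018, 0.6579)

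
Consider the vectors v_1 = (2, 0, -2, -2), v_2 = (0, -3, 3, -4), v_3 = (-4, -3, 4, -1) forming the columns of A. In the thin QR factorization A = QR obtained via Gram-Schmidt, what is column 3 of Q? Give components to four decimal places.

v_1 = (2, 0, -2, -2); ‖v_1‖ = 3.4641, so q_1 = (0.5774, 0.0000, -0.5774, -0.5774).
q_1·v_2 = 0.5774·0 + 0.0000·(-3) + (-0.5774)·3 + (-0.5774)·(-4) = 0.5774.
u_2 = v_2 − 0.5774·q_1 = (-0.3333, -3.0000, 3.3333, -3.6667).
‖u_2‖ = 5.8023, so q_2 = (-0.0574, -0.5170, 0.5745, -0.6319).
q_1·v_3 = 0.5774·(-4) + 0.0000·(-3) + (-0.5774)·4 + (-0.5774)·(-1) = -4.0415; q_2·v_3 = (-0.0574)·(-4) + (-0.5170)·(-3) + 0.5745·4 + (-0.6319)·(-1) = 4.7108.
u_3 = v_3 + 4.0415·q_1 − 4.7108·q_2 = (-1.3960, -0.5644, -1.0396, -0.3564).
‖u_3‖ = 1.8642, so q_3 = (-0.7489, -0.3027, -0.5577, -0.1912).

q_3 = (-0.7489, -0.3027, -0.5577, -0.1912)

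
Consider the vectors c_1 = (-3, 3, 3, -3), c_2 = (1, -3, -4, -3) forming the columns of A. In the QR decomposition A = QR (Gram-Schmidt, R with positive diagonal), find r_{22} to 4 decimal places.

e_1 = c_1/‖c_1‖ = (-3, 3, 3, -3)/6.0000 = (-0.5000, 0.5000, 0.5000, -0.5000).
r_{12} = e_1·c_2 = -2.5000.
u_2 = c_2 + 2.5000·e_1 = (-0.2500, -1.7500, -2.7500, -4.2500).
r_{22} = ‖u_2‖ = 5.3619.

r_{22} = 5.3619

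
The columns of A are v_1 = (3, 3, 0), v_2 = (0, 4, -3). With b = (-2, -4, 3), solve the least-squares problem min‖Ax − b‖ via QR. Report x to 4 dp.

x = (-0.4902, -0.7647)

v_1 = (3, 3, 0); ‖v_1‖ = 4.2426, so e_1 = (0.7071, 0.7071, 0.0000).
e_1·v_2 = 0.7071·0 + 0.7071·4 + 0.0000·(-3) = 2.8284.
u_2 = v_2 − 2.8284·e_1 = (-2.0000, 2.0000, -3.0000).
‖u_2‖ = 4.1231, so e_2 = (-0.4851, 0.4851, -0.7276).
Qᵀb = (-4.2426, -3.1530).
Back-substitute: x_2 = -3.1530/4.1231 = -0.7647.
x_1 = (-4.2426 − 2.8284·(-0.7647))/4.2426 = -0.4902.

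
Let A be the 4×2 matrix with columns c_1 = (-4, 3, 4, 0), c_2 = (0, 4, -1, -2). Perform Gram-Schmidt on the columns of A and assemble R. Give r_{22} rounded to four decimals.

c_1 = (-4, 3, 4, 0); ‖c_1‖ = 6.4031, so q_1 = (-0.6247, 0.4685, 0.6247, 0.0000).
q_1·c_2 = (-0.6247)·0 + 0.4685·4 + 0.6247·(-1) + 0.0000·(-2) = 1.2494.
u_2 = c_2 − 1.2494·q_1 = (0.7805, 3.4146, -1.7805, -2.0000).
r_{22} = ‖u_2‖ = 4.4090.

r_{22} = 4.4090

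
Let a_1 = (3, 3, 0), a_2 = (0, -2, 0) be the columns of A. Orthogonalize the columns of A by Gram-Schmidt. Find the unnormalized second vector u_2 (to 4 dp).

a_1 = (3, 3, 0); ‖a_1‖ = 4.2426, so e_1 = (0.7071, 0.7071, 0.0000).
e_1·a_2 = 0.7071·0 + 0.7071·(-2) + 0.0000·0 = -1.4142.
u_2 = a_2 + 1.4142·e_1 = (1.0000, -1.0000, 0.0000).

u_2 = (1.0000, -1.0000, 0.0000)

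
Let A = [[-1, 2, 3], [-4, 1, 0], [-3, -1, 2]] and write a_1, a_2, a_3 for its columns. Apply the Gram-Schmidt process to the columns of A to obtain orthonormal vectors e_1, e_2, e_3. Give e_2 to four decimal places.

a_1 = (-1, -4, -3); ‖a_1‖ = 5.0990, so e_1 = (-0.1961, -0.7845, -0.5883).
e_1·a_2 = (-0.1961)·2 + (-0.7845)·1 + (-0.5883)·(-1) = -0.5883.
u_2 = a_2 + 0.5883·e_1 = (1.8846, 0.5385, -1.3462).
‖u_2‖ = 2.3778, so e_2 = (0.7926, 0.2265, -0.5661).

e_2 = (0.7926, 0.2265, -0.5661)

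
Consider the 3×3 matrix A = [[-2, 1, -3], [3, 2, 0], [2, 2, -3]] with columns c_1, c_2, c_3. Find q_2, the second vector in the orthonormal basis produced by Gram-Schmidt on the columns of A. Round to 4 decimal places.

q_2 = (0.8484, 0.2571, 0.4628)

q_1 = c_1/‖c_1‖ = (-2, 3, 2)/4.1231 = (-0.4851, 0.7276, 0.4851).
r_{12} = q_1·c_2 = 1.9403.
u_2 = c_2 − 1.9403·q_1 = (1.9412, 0.5882, 1.0588).
‖u_2‖ = 2.2881, so q_2 = (0.8484, 0.2571, 0.4628).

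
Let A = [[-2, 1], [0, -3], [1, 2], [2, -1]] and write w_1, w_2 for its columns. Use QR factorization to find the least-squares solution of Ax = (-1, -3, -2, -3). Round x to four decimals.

x = (-0.5802, 0.3893)

w_1 = (-2, 0, 1, 2); ‖w_1‖ = 3.0000, so q_1 = (-0.6667, 0.0000, 0.3333, 0.6667).
q_1·w_2 = (-0.6667)·1 + 0.0000·(-3) + 0.3333·2 + 0.6667·(-1) = -0.6667.
u_2 = w_2 + 0.6667·q_1 = (0.5556, -3.0000, 2.2222, -0.5556).
‖u_2‖ = 3.8152, so q_2 = (0.1456, -0.7863, 0.5825, -0.1456).
Qᵀb = (-2.0000, 1.4853).
Back-substitute: x_2 = 1.4853/3.8152 = 0.3893.
x_1 = (-2.0000 + 0.6667·0.3893)/3.0000 = -0.5802.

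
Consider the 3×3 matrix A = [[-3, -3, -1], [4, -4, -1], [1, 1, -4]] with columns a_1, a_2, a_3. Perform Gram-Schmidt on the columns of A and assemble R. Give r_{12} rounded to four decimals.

e_1 = a_1/‖a_1‖ = (-3, 4, 1)/5.0990 = (-0.5883, 0.7845, 0.1961).
r_{12} = e_1·a_2 = -1.1767.

r_{12} = -1.1767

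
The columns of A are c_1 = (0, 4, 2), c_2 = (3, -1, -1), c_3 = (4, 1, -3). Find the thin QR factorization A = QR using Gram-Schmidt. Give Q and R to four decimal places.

c_1 = (0, 4, 2); ‖c_1‖ = 4.4721, so e_1 = (0.0000, 0.8944, 0.4472).
e_1·c_2 = 0.0000·3 + 0.8944·(-1) + 0.4472·(-1) = -1.3416.
u_2 = c_2 + 1.3416·e_1 = (3.0000, 0.2000, -0.4000).
‖u_2‖ = 3.0332, so e_2 = (0.9891, 0.0659, -0.1319).
e_1·c_3 = 0.0000·4 + 0.8944·1 + 0.4472·(-3) = -0.4472; e_2·c_3 = 0.9891·4 + 0.0659·1 + (-0.1319)·(-3) = 4.4178.
u_3 = c_3 + 0.4472·e_1 − 4.4178·e_2 = (-0.3696, 1.1087, -2.2174).
‖u_3‖ = 2.5065, so e_3 = (-0.1474, 0.4423, -0.8847).

Q = [[0.0000, 0.9891, -0.1474], [0.8944, 0.0659, 0.4423], [0.4472, -0.1319, -0.8847]], R = [[4.4721, -1.3416, -0.4472], [0.0000, 3.0332, 4.4178], [0.0000, 0.0000, 2.5065]]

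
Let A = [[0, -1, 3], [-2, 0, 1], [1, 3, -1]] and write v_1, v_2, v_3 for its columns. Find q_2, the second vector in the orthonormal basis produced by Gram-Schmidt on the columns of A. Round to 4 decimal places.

v_1 = (0, -2, 1); ‖v_1‖ = 2.2361, so q_1 = (0.0000, -0.8944, 0.4472).
q_1·v_2 = 0.0000·(-1) + (-0.8944)·0 + 0.4472·3 = 1.3416.
u_2 = v_2 − 1.3416·q_1 = (-1.0000, 1.2000, 2.4000).
‖u_2‖ = 2.8636, so q_2 = (-0.3492, 0.4191, 0.8381).

q_2 = (-0.3492, 0.4191, 0.8381)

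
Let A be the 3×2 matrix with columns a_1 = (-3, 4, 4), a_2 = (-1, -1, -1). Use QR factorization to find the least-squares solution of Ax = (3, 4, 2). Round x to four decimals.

x = (0.0000, -3.0000)

a_1 = (-3, 4, 4); ‖a_1‖ = 6.4031, so e_1 = (-0.4685, 0.6247, 0.6247).
e_1·a_2 = (-0.4685)·(-1) + 0.6247·(-1) + 0.6247·(-1) = -0.7809.
u_2 = a_2 + 0.7809·e_1 = (-1.3659, -0.5122, -0.5122).
‖u_2‖ = 1.5460, so e_2 = (-0.8835, -0.3313, -0.3313).
Qᵀb = (2.3426, -4.6381).
Back-substitute: x_2 = -4.6381/1.5460 = -3.0000.
x_1 = (2.3426 + 0.7809·(-3.0000))/6.4031 = 0.0000.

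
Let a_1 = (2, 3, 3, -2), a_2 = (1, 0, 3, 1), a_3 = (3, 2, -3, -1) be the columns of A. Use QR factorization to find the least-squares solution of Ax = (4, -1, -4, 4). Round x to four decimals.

x = (-1.6625, 2.1388, 1.7950)

e_1 = a_1/‖a_1‖ = (2, 3, 3, -2)/5.0990 = (0.3922, 0.5883, 0.5883, -0.3922).
r_{12} = e_1·a_2 = 1.7650.
u_2 = a_2 − 1.7650·e_1 = (0.3077, -1.0385, 1.9615, 1.6923).
‖u_2‖ = 2.8080, so e_2 = (0.1096, -0.3698, 0.6986, 0.6027).
r_{13} = e_1·a_3 = 0.9806; r_{23} = e_2·a_3 = -3.1093.
u_3 = a_3 − 0.9806·e_1 + 3.1093·e_2 = (2.9561, 0.2732, -1.4049, 1.2585).
‖u_3‖ = 3.5172, so e_3 = (0.8405, 0.0777, -0.3994, 0.3578).
Qᵀb = (-2.9417, 0.4246, 6.3132).
Back-substitute: x_3 = 6.3132/3.5172 = 1.7950.
x_2 = (0.4246 + 3.1093·1.7950)/2.8080 = 2.1388.
x_1 = (-2.9417 − 1.7650·2.1388 − 0.9806·1.7950)/5.0990 = -1.6625.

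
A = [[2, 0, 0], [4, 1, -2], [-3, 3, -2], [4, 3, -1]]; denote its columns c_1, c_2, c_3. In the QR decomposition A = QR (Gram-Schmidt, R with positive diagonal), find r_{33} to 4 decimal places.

r_{33} = 1.5944

c_1 = (2, 4, -3, 4); ‖c_1‖ = 6.7082, so q_1 = (0.2981, 0.5963, -0.4472, 0.5963).
q_1·c_2 = 0.2981·0 + 0.5963·1 + (-0.4472)·3 + 0.5963·3 = 1.0435.
u_2 = c_2 − 1.0435·q_1 = (-0.3111, 0.3778, 3.4667, 2.3778).
‖u_2‖ = 4.2322, so q_2 = (-0.0735, 0.0893, 0.8191, 0.5618).
q_1·c_3 = 0.2981·0 + 0.5963·(-2) + (-0.4472)·(-2) + 0.5963·(-1) = -0.8944; q_2·c_3 = (-0.0735)·0 + 0.0893·(-2) + 0.8191·(-2) + 0.5618·(-1) = -2.3786.
u_3 = c_3 + 0.8944·q_1 + 2.3786·q_2 = (0.0918, -1.2543, -0.4516, 0.8697).
r_{33} = ‖u_3‖ = 1.5944.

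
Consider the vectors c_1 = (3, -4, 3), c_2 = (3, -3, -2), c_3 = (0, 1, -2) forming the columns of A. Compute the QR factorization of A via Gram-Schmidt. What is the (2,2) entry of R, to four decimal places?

e_1 = c_1/‖c_1‖ = (3, -4, 3)/5.8310 = (0.5145, -0.6860, 0.5145).
r_{12} = e_1·c_2 = 2.5725.
u_2 = c_2 − 2.5725·e_1 = (1.6765, -1.2353, -3.3235).
r_{22} = ‖u_2‖ = 3.9220.

r_{22} = 3.9220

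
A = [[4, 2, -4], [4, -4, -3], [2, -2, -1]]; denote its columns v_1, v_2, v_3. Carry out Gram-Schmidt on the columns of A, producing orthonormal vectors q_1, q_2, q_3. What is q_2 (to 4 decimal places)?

v_1 = (4, 4, 2); ‖v_1‖ = 6.0000, so q_1 = (0.6667, 0.6667, 0.3333).
q_1·v_2 = 0.6667·2 + 0.6667·(-4) + 0.3333·(-2) = -2.0000.
u_2 = v_2 + 2.0000·q_1 = (3.3333, -2.6667, -1.3333).
‖u_2‖ = 4.4721, so q_2 = (0.7454, -0.5963, -0.2981).

q_2 = (0.7454, -0.5963, -0.2981)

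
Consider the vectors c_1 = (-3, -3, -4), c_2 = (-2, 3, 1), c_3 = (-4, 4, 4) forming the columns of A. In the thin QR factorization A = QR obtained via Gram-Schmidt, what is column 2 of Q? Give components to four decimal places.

c_1 = (-3, -3, -4); ‖c_1‖ = 5.8310, so e_1 = (-0.5145, -0.5145, -0.6860).
e_1·c_2 = (-0.5145)·(-2) + (-0.5145)·3 + (-0.6860)·1 = -1.2005.
u_2 = c_2 + 1.2005·e_1 = (-2.6176, 2.3824, 0.1765).
‖u_2‖ = 3.5438, so e_2 = (-0.7386, 0.6723, 0.0498).

e_2 = (-0.7386, 0.6723, 0.0498)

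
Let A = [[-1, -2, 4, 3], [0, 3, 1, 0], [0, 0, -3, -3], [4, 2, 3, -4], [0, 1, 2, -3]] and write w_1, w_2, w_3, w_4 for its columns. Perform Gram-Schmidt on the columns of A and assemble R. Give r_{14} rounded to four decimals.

q_1 = w_1/‖w_1‖ = (-1, 0, 0, 4, 0)/4.1231 = (-0.2425, 0.0000, 0.0000, 0.9701, 0.0000).
r_{14} = q_1·w_4 = -4.6082.

r_{14} = -4.6082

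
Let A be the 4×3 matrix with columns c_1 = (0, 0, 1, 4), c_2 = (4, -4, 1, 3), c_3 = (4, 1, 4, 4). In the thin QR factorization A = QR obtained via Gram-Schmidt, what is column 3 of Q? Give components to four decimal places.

e_1 = c_1/‖c_1‖ = (0, 0, 1, 4)/4.1231 = (0.0000, 0.0000, 0.2425, 0.9701).
r_{12} = e_1·c_2 = 3.1530.
u_2 = c_2 − 3.1530·e_1 = (4.0000, -4.0000, 0.2353, -0.0588).
‖u_2‖ = 5.6621, so e_2 = (0.7065, -0.7065, 0.0416, -0.0104).
r_{13} = e_1·c_3 = 4.8507; r_{23} = e_2·c_3 = 2.2440.
u_3 = c_3 − 4.8507·e_1 − 2.2440·e_2 = (2.4147, 2.5853, 2.7303, -0.6826).
‖u_3‖ = 4.5205, so e_3 = (0.5342, 0.5719, 0.6040, -0.1510).

e_3 = (0.5342, 0.5719, 0.6040, -0.1510)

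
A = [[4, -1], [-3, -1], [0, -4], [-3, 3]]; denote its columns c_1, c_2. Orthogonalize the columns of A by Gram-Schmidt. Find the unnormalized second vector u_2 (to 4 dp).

u_2 = (0.1765, -1.8824, -4.0000, 2.1176)

c_1 = (4, -3, 0, -3); ‖c_1‖ = 5.8310, so q_1 = (0.6860, -0.5145, 0.0000, -0.5145).
q_1·c_2 = 0.6860·(-1) + (-0.5145)·(-1) + 0.0000·(-4) + (-0.5145)·3 = -1.7150.
u_2 = c_2 + 1.7150·q_1 = (0.1765, -1.8824, -4.0000, 2.1176).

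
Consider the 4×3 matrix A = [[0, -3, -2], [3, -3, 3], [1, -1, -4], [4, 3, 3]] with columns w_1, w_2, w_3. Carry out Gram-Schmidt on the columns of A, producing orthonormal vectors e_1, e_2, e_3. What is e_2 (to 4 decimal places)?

e_2 = (-0.5685, -0.6122, -0.2041, 0.5102)

w_1 = (0, 3, 1, 4); ‖w_1‖ = 5.0990, so e_1 = (0.0000, 0.5883, 0.1961, 0.7845).
e_1·w_2 = 0.0000·(-3) + 0.5883·(-3) + 0.1961·(-1) + 0.7845·3 = 0.3922.
u_2 = w_2 − 0.3922·e_1 = (-3.0000, -3.2308, -1.0769, 2.6923).
‖u_2‖ = 5.2769, so e_2 = (-0.5685, -0.6122, -0.2041, 0.5102).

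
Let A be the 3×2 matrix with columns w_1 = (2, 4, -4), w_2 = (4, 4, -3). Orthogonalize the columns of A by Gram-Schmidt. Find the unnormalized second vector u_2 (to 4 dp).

q_1 = w_1/‖w_1‖ = (2, 4, -4)/6.0000 = (0.3333, 0.6667, -0.6667).
r_{12} = q_1·w_2 = 6.0000.
u_2 = w_2 − 6.0000·q_1 = (2.0000, 0.0000, 1.0000).

u_2 = (2.0000, 0.0000, 1.0000)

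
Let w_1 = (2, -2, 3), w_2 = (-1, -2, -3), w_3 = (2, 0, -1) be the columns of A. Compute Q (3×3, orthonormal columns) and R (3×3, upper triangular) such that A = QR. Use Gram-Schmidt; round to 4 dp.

Q = [[0.4851, -0.0529, 0.8729], [-0.4851, -0.8468, 0.2182], [0.7276, -0.5293, -0.4364]], R = [[4.1231, -1.6977, 0.2425], [0.0000, 3.3343, 0.4234], [0.0000, 0.0000, 2.1822]]

w_1 = (2, -2, 3); ‖w_1‖ = 4.1231, so e_1 = (0.4851, -0.4851, 0.7276).
e_1·w_2 = 0.4851·(-1) + (-0.4851)·(-2) + 0.7276·(-3) = -1.6977.
u_2 = w_2 + 1.6977·e_1 = (-0.1765, -2.8235, -1.7647).
‖u_2‖ = 3.3343, so e_2 = (-0.0529, -0.8468, -0.5293).
e_1·w_3 = 0.4851·2 + (-0.4851)·0 + 0.7276·(-1) = 0.2425; e_2·w_3 = (-0.0529)·2 + (-0.8468)·0 + (-0.5293)·(-1) = 0.4234.
u_3 = w_3 − 0.2425·e_1 − 0.4234·e_2 = (1.9048, 0.4762, -0.9524).
‖u_3‖ = 2.1822, so e_3 = (0.8729, 0.2182, -0.4364).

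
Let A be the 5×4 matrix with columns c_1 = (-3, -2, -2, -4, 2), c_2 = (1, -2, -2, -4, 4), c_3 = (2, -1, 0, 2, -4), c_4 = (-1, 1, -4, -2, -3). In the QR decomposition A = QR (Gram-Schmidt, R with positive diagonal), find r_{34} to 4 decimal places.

c_1 = (-3, -2, -2, -4, 2); ‖c_1‖ = 6.0828, so e_1 = (-0.4932, -0.3288, -0.3288, -0.6576, 0.3288).
e_1·c_2 = (-0.4932)·1 + (-0.3288)·(-2) + (-0.3288)·(-2) + (-0.6576)·(-4) + 0.3288·4 = 4.7676.
u_2 = c_2 − 4.7676·e_1 = (3.3514, -0.4324, -0.4324, -0.8649, 2.4324).
‖u_2‖ = 4.2744, so e_2 = (0.7841, -0.1012, -0.1012, -0.2023, 0.5691).
e_1·c_3 = (-0.4932)·2 + (-0.3288)·(-1) + (-0.3288)·0 + (-0.6576)·2 + 0.3288·(-4) = -3.2880; e_2·c_3 = 0.7841·2 + (-0.1012)·(-1) + (-0.1012)·0 + (-0.2023)·2 + 0.5691·(-4) = -1.0117.
u_3 = c_3 + 3.2880·e_1 + 1.0117·e_2 = (1.1716, -2.1834, -1.1834, -0.3669, -2.3432).
‖u_3‖ = 3.6285, so e_3 = (0.3229, -0.6018, -0.3262, -0.1011, -0.6458).
r_{34} = e_3·c_4 = 2.5195.

r_{34} = 2.5195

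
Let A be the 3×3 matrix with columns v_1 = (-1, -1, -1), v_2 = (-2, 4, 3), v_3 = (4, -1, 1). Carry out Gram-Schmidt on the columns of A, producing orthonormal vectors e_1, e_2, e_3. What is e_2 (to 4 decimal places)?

v_1 = (-1, -1, -1); ‖v_1‖ = 1.7321, so e_1 = (-0.5774, -0.5774, -0.5774).
e_1·v_2 = (-0.5774)·(-2) + (-0.5774)·4 + (-0.5774)·3 = -2.8868.
u_2 = v_2 + 2.8868·e_1 = (-3.6667, 2.3333, 1.3333).
‖u_2‖ = 4.5461, so e_2 = (-0.8066, 0.5133, 0.2933).

e_2 = (-0.8066, 0.5133, 0.2933)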